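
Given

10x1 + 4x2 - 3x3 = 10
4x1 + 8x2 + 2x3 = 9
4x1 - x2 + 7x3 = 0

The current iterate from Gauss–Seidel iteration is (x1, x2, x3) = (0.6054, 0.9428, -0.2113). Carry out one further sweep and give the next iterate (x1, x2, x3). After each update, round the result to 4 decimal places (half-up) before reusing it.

(0.5595, 0.8981, -0.1914)

One sweep:
  x1 = (10 - (4)·0.9428 - (-3)·-0.2113) / (10) = 0.5595
  x2 = (9 - (4)·0.5595 - (2)·-0.2113) / (8) = 0.8981
  x3 = (0 - (4)·0.5595 - (-1)·0.8981) / (7) = -0.1914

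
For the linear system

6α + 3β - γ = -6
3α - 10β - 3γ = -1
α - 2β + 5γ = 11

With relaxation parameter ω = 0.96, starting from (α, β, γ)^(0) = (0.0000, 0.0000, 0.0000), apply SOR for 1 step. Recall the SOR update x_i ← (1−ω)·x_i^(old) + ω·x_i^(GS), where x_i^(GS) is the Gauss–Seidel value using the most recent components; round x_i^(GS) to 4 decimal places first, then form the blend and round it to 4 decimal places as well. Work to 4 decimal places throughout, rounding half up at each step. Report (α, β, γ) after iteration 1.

(-0.9600, -0.1805, 2.2270)

Iteration 1:
  α: GS value = (-6 - (3)·0.0000 - (-1)·0.0000) / (6) = -1.0000;  α ← (1−ω)·0.0000 + ω·-1.0000 = -0.9600
  β: GS value = (-1 - (3)·-0.9600 - (-3)·0.0000) / (-10) = -0.1880;  β ← (1−ω)·0.0000 + ω·-0.1880 = -0.1805
  γ: GS value = (11 - (1)·-0.9600 - (-2)·-0.1805) / (5) = 2.3198;  γ ← (1−ω)·0.0000 + ω·2.3198 = 2.2270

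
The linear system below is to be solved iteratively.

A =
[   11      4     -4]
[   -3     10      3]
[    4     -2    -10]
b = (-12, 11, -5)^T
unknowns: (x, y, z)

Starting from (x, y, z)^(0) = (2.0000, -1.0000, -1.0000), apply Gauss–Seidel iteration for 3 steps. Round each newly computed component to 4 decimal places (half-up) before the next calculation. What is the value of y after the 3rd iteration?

Iteration 1:
  x = (-12 - (4)·-1.0000 - (-4)·-1.0000) / (11) = -1.0909
  y = (11 - (-3)·-1.0909 - (3)·-1.0000) / (10) = 1.0727
  z = (-5 - (4)·-1.0909 - (-2)·1.0727) / (-10) = -0.1509
Iteration 2:
  x = (-12 - (4)·1.0727 - (-4)·-0.1509) / (11) = -1.5359
  y = (11 - (-3)·-1.5359 - (3)·-0.1509) / (10) = 0.6845
  z = (-5 - (4)·-1.5359 - (-2)·0.6845) / (-10) = -0.2513
Iteration 3:
  x = (-12 - (4)·0.6845 - (-4)·-0.2513) / (11) = -1.4312
  y = (11 - (-3)·-1.4312 - (3)·-0.2513) / (10) = 0.7460
  z = (-5 - (4)·-1.4312 - (-2)·0.7460) / (-10) = -0.2217

0.7460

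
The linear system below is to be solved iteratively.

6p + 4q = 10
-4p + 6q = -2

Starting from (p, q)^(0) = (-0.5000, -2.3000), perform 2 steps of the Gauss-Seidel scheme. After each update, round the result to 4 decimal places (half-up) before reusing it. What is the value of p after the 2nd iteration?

0.4667

Iteration 1:
  p = (10 - (4)·-2.3000) / (6) = 3.2000
  q = (-2 - (-4)·3.2000) / (6) = 1.8000
Iteration 2:
  p = (10 - (4)·1.8000) / (6) = 0.4667
  q = (-2 - (-4)·0.4667) / (6) = -0.0222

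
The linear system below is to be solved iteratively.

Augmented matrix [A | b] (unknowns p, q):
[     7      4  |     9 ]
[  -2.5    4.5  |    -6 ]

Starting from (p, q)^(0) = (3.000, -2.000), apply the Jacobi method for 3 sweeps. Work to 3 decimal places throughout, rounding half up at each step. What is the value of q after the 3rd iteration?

Iteration 1:
  p = (9 - (4)·-2.000) / (7) = 2.429
  q = (-6 - (-2.5)·3.000) / (4.5) = 0.333
Iteration 2:
  p = (9 - (4)·0.333) / (7) = 1.095
  q = (-6 - (-2.5)·2.429) / (4.5) = 0.016
Iteration 3:
  p = (9 - (4)·0.016) / (7) = 1.277
  q = (-6 - (-2.5)·1.095) / (4.5) = -0.725

-0.725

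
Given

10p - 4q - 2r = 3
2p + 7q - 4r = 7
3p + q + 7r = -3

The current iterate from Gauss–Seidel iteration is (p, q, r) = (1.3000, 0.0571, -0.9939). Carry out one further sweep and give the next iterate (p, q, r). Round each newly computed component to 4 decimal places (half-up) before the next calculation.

(0.1241, 0.3966, -0.5384)

One sweep:
  p = (3 - (-4)·0.0571 - (-2)·-0.9939) / (10) = 0.1241
  q = (7 - (2)·0.1241 - (-4)·-0.9939) / (7) = 0.3966
  r = (-3 - (3)·0.1241 - (1)·0.3966) / (7) = -0.5384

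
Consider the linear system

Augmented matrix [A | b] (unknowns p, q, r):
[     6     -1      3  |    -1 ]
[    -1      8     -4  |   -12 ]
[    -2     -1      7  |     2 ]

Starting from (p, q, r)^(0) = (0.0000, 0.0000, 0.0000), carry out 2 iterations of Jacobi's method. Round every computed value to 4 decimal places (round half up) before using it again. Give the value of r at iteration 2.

0.0238

Iteration 1:
  p = (-1 - (-1)·0.0000 - (3)·0.0000) / (6) = -0.1667
  q = (-12 - (-1)·0.0000 - (-4)·0.0000) / (8) = -1.5000
  r = (2 - (-2)·0.0000 - (-1)·0.0000) / (7) = 0.2857
Iteration 2:
  p = (-1 - (-1)·-1.5000 - (3)·0.2857) / (6) = -0.5595
  q = (-12 - (-1)·-0.1667 - (-4)·0.2857) / (8) = -1.3780
  r = (2 - (-2)·-0.1667 - (-1)·-1.5000) / (7) = 0.0238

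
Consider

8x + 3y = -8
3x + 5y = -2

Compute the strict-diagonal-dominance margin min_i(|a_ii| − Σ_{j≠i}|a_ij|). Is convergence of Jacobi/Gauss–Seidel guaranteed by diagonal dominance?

2

row 1: |8| − (3) = 5
row 2: |5| − (3) = 2
minimum over rows = 2 → strictly diagonally dominant (convergence guaranteed)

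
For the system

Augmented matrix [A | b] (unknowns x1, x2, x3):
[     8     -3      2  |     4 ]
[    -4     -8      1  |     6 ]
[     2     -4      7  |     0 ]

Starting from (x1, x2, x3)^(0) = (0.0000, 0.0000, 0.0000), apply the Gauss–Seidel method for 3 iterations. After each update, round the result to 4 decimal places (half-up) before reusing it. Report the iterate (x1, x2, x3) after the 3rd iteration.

Iteration 1:
  x1 = (4 - (-3)·0.0000 - (2)·0.0000) / (8) = 0.5000
  x2 = (6 - (-4)·0.5000 - (1)·0.0000) / (-8) = -1.0000
  x3 = (0 - (2)·0.5000 - (-4)·-1.0000) / (7) = -0.7143
Iteration 2:
  x1 = (4 - (-3)·-1.0000 - (2)·-0.7143) / (8) = 0.3036
  x2 = (6 - (-4)·0.3036 - (1)·-0.7143) / (-8) = -0.9911
  x3 = (0 - (2)·0.3036 - (-4)·-0.9911) / (7) = -0.6531
Iteration 3:
  x1 = (4 - (-3)·-0.9911 - (2)·-0.6531) / (8) = 0.2916
  x2 = (6 - (-4)·0.2916 - (1)·-0.6531) / (-8) = -0.9774
  x3 = (0 - (2)·0.2916 - (-4)·-0.9774) / (7) = -0.6418

(0.2916, -0.9774, -0.6418)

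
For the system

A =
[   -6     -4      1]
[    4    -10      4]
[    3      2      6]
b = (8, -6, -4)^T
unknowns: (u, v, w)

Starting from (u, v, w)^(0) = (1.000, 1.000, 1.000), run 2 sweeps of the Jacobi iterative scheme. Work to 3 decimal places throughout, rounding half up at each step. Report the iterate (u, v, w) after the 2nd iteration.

Iteration 1:
  u = (8 - (-4)·1.000 - (1)·1.000) / (-6) = -1.833
  v = (-6 - (4)·1.000 - (4)·1.000) / (-10) = 1.400
  w = (-4 - (3)·1.000 - (2)·1.000) / (6) = -1.500
Iteration 2:
  u = (8 - (-4)·1.400 - (1)·-1.500) / (-6) = -2.517
  v = (-6 - (4)·-1.833 - (4)·-1.500) / (-10) = -0.733
  w = (-4 - (3)·-1.833 - (2)·1.400) / (6) = -0.217

(-2.517, -0.733, -0.217)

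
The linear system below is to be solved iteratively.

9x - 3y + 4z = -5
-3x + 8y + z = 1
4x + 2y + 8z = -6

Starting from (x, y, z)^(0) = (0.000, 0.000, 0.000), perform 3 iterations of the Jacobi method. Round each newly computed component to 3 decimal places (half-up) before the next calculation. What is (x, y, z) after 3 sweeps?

Iteration 1:
  x = (-5 - (-3)·0.000 - (4)·0.000) / (9) = -0.556
  y = (1 - (-3)·0.000 - (1)·0.000) / (8) = 0.125
  z = (-6 - (4)·0.000 - (2)·0.000) / (8) = -0.750
Iteration 2:
  x = (-5 - (-3)·0.125 - (4)·-0.750) / (9) = -0.181
  y = (1 - (-3)·-0.556 - (1)·-0.750) / (8) = 0.010
  z = (-6 - (4)·-0.556 - (2)·0.125) / (8) = -0.503
Iteration 3:
  x = (-5 - (-3)·0.010 - (4)·-0.503) / (9) = -0.329
  y = (1 - (-3)·-0.181 - (1)·-0.503) / (8) = 0.120
  z = (-6 - (4)·-0.181 - (2)·0.010) / (8) = -0.662

(-0.329, 0.120, -0.662)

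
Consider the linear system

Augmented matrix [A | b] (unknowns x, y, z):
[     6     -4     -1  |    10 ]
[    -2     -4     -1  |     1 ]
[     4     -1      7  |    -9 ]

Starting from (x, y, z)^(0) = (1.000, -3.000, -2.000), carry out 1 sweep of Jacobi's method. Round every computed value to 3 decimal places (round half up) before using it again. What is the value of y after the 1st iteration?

-0.250

Iteration 1:
  x = (10 - (-4)·-3.000 - (-1)·-2.000) / (6) = -0.667
  y = (1 - (-2)·1.000 - (-1)·-2.000) / (-4) = -0.250
  z = (-9 - (4)·1.000 - (-1)·-3.000) / (7) = -2.286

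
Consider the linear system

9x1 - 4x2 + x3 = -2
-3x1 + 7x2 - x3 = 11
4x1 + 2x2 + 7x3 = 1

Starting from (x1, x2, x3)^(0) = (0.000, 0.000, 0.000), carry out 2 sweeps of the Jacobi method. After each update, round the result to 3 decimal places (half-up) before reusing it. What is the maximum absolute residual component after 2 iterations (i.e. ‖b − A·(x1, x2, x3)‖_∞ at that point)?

Iteration 1:
  x1 = (-2 - (-4)·0.000 - (1)·0.000) / (9) = -0.222
  x2 = (11 - (-3)·0.000 - (-1)·0.000) / (7) = 1.571
  x3 = (1 - (4)·0.000 - (2)·0.000) / (7) = 0.143
Iteration 2:
  x1 = (-2 - (-4)·1.571 - (1)·0.143) / (9) = 0.460
  x2 = (11 - (-3)·-0.222 - (-1)·0.143) / (7) = 1.497
  x3 = (1 - (4)·-0.222 - (2)·1.571) / (7) = -0.179
Residual b − A·x = (0.027, 1.722, -2.581); ∞-norm = 2.581

2.581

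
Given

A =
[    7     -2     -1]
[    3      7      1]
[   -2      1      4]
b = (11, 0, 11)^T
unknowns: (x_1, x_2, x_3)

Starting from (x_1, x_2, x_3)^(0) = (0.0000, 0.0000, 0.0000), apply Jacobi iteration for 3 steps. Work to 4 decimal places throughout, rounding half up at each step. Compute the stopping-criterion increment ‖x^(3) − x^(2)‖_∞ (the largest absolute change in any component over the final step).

0.4630

Iteration 1:
  x_1 = (11 - (-2)·0.0000 - (-1)·0.0000) / (7) = 1.5714
  x_2 = (0 - (3)·0.0000 - (1)·0.0000) / (7) = 0.0000
  x_3 = (11 - (-2)·0.0000 - (1)·0.0000) / (4) = 2.7500
Iteration 2:
  x_1 = (11 - (-2)·0.0000 - (-1)·2.7500) / (7) = 1.9643
  x_2 = (0 - (3)·1.5714 - (1)·2.7500) / (7) = -1.0663
  x_3 = (11 - (-2)·1.5714 - (1)·0.0000) / (4) = 3.5357
Iteration 3:
  x_1 = (11 - (-2)·-1.0663 - (-1)·3.5357) / (7) = 1.7719
  x_2 = (0 - (3)·1.9643 - (1)·3.5357) / (7) = -1.3469
  x_3 = (11 - (-2)·1.9643 - (1)·-1.0663) / (4) = 3.9987
Change: (-0.1924, -0.2806, 0.4630) → max |·| = 0.4630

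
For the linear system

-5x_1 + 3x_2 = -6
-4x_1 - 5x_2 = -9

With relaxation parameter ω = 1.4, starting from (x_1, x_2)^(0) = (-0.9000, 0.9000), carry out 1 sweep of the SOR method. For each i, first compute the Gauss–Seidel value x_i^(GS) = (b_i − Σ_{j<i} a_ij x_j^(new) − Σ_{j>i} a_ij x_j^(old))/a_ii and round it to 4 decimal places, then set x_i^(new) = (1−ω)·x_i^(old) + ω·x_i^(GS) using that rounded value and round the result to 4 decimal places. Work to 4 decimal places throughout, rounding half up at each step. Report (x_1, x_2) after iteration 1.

Iteration 1:
  x_1: GS value = (-6 - (3)·0.9000) / (-5) = 1.7400;  x_1 ← (1−ω)·-0.9000 + ω·1.7400 = 2.7960
  x_2: GS value = (-9 - (-4)·2.7960) / (-5) = -0.4368;  x_2 ← (1−ω)·0.9000 + ω·-0.4368 = -0.9715

(2.7960, -0.9715)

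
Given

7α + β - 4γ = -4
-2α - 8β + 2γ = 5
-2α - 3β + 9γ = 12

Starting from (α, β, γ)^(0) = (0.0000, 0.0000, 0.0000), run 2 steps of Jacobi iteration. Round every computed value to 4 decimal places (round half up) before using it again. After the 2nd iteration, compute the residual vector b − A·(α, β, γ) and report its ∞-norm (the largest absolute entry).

3.1310

Iteration 1:
  α = (-4 - (1)·0.0000 - (-4)·0.0000) / (7) = -0.5714
  β = (5 - (-2)·0.0000 - (2)·0.0000) / (-8) = -0.6250
  γ = (12 - (-2)·0.0000 - (-3)·0.0000) / (9) = 1.3333
Iteration 2:
  α = (-4 - (1)·-0.6250 - (-4)·1.3333) / (7) = 0.2797
  β = (5 - (-2)·-0.5714 - (2)·1.3333) / (-8) = -0.1488
  γ = (12 - (-2)·-0.5714 - (-3)·-0.6250) / (9) = 0.9980
Residual b − A·x = (-1.8171, 2.3730, 3.1310); ∞-norm = 3.1310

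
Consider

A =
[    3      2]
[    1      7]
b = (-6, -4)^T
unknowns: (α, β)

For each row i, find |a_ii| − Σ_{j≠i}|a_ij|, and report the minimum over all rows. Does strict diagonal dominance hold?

row 1: |3| − (2) = 1
row 2: |7| − (1) = 6
minimum over rows = 1 → strictly diagonally dominant (convergence guaranteed)

1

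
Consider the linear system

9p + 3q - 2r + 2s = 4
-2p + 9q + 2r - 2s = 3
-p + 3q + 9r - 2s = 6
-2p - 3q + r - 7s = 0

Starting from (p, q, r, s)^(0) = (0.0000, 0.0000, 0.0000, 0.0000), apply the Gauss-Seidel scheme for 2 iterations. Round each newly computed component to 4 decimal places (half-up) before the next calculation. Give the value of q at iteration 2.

Iteration 1:
  p = (4 - (3)·0.0000 - (-2)·0.0000 - (2)·0.0000) / (9) = 0.4444
  q = (3 - (-2)·0.4444 - (2)·0.0000 - (-2)·0.0000) / (9) = 0.4321
  r = (6 - (-1)·0.4444 - (3)·0.4321 - (-2)·0.0000) / (9) = 0.5720
  s = (0 - (-2)·0.4444 - (-3)·0.4321 - (1)·0.5720) / (-7) = -0.2304
Iteration 2:
  p = (4 - (3)·0.4321 - (-2)·0.5720 - (2)·-0.2304) / (9) = 0.4787
  q = (3 - (-2)·0.4787 - (2)·0.5720 - (-2)·-0.2304) / (9) = 0.2614
  r = (6 - (-1)·0.4787 - (3)·0.2614 - (-2)·-0.2304) / (9) = 0.5815
  s = (0 - (-2)·0.4787 - (-3)·0.2614 - (1)·0.5815) / (-7) = -0.1657

0.2614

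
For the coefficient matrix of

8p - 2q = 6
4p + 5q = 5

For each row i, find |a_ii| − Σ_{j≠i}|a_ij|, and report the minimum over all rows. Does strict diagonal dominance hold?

1

row 1: |8| − (2) = 6
row 2: |5| − (4) = 1
minimum over rows = 1 → strictly diagonally dominant (convergence guaranteed)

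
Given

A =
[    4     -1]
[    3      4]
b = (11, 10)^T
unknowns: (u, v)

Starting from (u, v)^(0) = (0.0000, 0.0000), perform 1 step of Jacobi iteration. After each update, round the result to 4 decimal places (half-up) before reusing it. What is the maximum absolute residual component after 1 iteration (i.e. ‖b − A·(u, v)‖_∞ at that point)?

Iteration 1:
  u = (11 - (-1)·0.0000) / (4) = 2.7500
  v = (10 - (3)·0.0000) / (4) = 2.5000
Residual b − A·x = (2.5000, -8.2500); ∞-norm = 8.2500

8.2500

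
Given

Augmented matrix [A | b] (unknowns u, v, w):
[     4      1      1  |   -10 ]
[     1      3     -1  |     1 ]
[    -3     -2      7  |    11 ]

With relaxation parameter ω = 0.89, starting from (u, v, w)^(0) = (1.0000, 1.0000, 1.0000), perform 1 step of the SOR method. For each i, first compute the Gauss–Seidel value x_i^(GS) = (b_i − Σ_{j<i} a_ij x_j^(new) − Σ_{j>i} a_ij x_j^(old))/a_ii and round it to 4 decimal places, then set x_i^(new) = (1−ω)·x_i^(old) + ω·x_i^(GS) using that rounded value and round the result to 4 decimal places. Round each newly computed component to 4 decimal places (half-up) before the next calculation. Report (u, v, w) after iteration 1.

(-2.5600, 1.4628, 0.9041)

Iteration 1:
  u: GS value = (-10 - (1)·1.0000 - (1)·1.0000) / (4) = -3.0000;  u ← (1−ω)·1.0000 + ω·-3.0000 = -2.5600
  v: GS value = (1 - (1)·-2.5600 - (-1)·1.0000) / (3) = 1.5200;  v ← (1−ω)·1.0000 + ω·1.5200 = 1.4628
  w: GS value = (11 - (-3)·-2.5600 - (-2)·1.4628) / (7) = 0.8922;  w ← (1−ω)·1.0000 + ω·0.8922 = 0.9041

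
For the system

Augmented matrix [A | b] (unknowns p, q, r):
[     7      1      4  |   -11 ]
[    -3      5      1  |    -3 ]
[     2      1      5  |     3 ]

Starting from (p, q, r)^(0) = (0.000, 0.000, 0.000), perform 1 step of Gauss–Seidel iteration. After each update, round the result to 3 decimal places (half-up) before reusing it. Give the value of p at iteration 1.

-1.571

Iteration 1:
  p = (-11 - (1)·0.000 - (4)·0.000) / (7) = -1.571
  q = (-3 - (-3)·-1.571 - (1)·0.000) / (5) = -1.543
  r = (3 - (2)·-1.571 - (1)·-1.543) / (5) = 1.537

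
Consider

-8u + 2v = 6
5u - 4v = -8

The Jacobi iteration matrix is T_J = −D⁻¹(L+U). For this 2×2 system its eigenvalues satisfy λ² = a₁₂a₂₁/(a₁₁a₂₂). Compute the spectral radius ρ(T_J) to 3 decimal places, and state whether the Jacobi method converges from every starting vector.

0.559

a₁₂a₂₁/(a₁₁a₂₂) = (2)·(5) / ((-8)·(-4)) = 0.312500
ρ = √|0.312500| = √0.312500 = 0.559
ρ < 1, so Jacobi converges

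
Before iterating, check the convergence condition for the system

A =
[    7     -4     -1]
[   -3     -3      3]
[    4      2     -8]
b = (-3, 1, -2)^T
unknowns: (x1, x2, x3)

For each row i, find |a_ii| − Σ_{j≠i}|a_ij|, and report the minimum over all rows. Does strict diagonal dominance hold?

row 1: |7| − (4+1) = 2
row 2: |-3| − (3+3) = -3
row 3: |-8| − (4+2) = 2
minimum over rows = -3 → not strictly diagonally dominant

-3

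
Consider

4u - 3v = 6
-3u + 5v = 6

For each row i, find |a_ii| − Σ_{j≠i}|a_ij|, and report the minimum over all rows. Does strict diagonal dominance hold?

row 1: |4| − (3) = 1
row 2: |5| − (3) = 2
minimum over rows = 1 → strictly diagonally dominant (convergence guaranteed)

1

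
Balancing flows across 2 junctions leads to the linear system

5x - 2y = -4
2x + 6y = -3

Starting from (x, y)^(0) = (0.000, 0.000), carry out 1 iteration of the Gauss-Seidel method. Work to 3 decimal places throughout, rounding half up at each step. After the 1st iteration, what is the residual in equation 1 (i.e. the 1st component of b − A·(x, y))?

Iteration 1:
  x = (-4 - (-2)·0.000) / (5) = -0.800
  y = (-3 - (2)·-0.800) / (6) = -0.233
Residual b − A·x = (-0.466, -0.002)

-0.466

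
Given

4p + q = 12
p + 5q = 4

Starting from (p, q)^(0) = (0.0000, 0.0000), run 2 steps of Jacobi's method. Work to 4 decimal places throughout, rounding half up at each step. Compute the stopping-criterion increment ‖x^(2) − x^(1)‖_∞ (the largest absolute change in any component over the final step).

Iteration 1:
  p = (12 - (1)·0.0000) / (4) = 3.0000
  q = (4 - (1)·0.0000) / (5) = 0.8000
Iteration 2:
  p = (12 - (1)·0.8000) / (4) = 2.8000
  q = (4 - (1)·3.0000) / (5) = 0.2000
Change: (-0.2000, -0.6000) → max |·| = 0.6000

0.6000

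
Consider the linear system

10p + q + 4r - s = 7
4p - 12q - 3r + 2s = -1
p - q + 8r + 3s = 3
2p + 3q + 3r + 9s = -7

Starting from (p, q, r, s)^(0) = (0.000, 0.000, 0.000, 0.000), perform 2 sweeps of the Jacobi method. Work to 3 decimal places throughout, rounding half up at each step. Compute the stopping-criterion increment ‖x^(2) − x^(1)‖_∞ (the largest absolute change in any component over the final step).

Iteration 1:
  p = (7 - (1)·0.000 - (4)·0.000 - (-1)·0.000) / (10) = 0.700
  q = (-1 - (4)·0.000 - (-3)·0.000 - (2)·0.000) / (-12) = 0.083
  r = (3 - (1)·0.000 - (-1)·0.000 - (3)·0.000) / (8) = 0.375
  s = (-7 - (2)·0.000 - (3)·0.000 - (3)·0.000) / (9) = -0.778
Iteration 2:
  p = (7 - (1)·0.083 - (4)·0.375 - (-1)·-0.778) / (10) = 0.464
  q = (-1 - (4)·0.700 - (-3)·0.375 - (2)·-0.778) / (-12) = 0.093
  r = (3 - (1)·0.700 - (-1)·0.083 - (3)·-0.778) / (8) = 0.590
  s = (-7 - (2)·0.700 - (3)·0.083 - (3)·0.375) / (9) = -1.086
Change: (-0.236, 0.010, 0.215, -0.308) → max |·| = 0.308

0.308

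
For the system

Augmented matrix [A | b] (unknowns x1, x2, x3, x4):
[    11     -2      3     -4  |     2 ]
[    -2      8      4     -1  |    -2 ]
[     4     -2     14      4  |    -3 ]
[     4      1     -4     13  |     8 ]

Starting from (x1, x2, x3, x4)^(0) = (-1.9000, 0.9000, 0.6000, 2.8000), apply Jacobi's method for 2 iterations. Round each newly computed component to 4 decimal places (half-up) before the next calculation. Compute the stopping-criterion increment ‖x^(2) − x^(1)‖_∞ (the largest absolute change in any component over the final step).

Iteration 1:
  x1 = (2 - (-2)·0.9000 - (3)·0.6000 - (-4)·2.8000) / (11) = 1.2000
  x2 = (-2 - (-2)·-1.9000 - (4)·0.6000 - (-1)·2.8000) / (8) = -0.6750
  x3 = (-3 - (4)·-1.9000 - (-2)·0.9000 - (4)·2.8000) / (14) = -0.3429
  x4 = (8 - (4)·-1.9000 - (1)·0.9000 - (-4)·0.6000) / (13) = 1.3154
Iteration 2:
  x1 = (2 - (-2)·-0.6750 - (3)·-0.3429 - (-4)·1.3154) / (11) = 0.6309
  x2 = (-2 - (-2)·1.2000 - (4)·-0.3429 - (-1)·1.3154) / (8) = 0.3859
  x3 = (-3 - (4)·1.2000 - (-2)·-0.6750 - (4)·1.3154) / (14) = -1.0294
  x4 = (8 - (4)·1.2000 - (1)·-0.6750 - (-4)·-0.3429) / (13) = 0.1926
Change: (-0.5691, 1.0609, -0.6865, -1.1228) → max |·| = 1.1228

1.1228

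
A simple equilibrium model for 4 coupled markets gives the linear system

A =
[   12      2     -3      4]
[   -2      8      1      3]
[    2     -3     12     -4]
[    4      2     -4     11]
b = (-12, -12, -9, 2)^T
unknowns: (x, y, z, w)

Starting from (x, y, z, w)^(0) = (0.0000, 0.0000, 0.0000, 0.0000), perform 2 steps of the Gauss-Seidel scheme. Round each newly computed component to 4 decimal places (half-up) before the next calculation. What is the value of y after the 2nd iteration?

-1.8390

Iteration 1:
  x = (-12 - (2)·0.0000 - (-3)·0.0000 - (4)·0.0000) / (12) = -1.0000
  y = (-12 - (-2)·-1.0000 - (1)·0.0000 - (3)·0.0000) / (8) = -1.7500
  z = (-9 - (2)·-1.0000 - (-3)·-1.7500 - (-4)·0.0000) / (12) = -1.0208
  w = (2 - (4)·-1.0000 - (2)·-1.7500 - (-4)·-1.0208) / (11) = 0.4924
Iteration 2:
  x = (-12 - (2)·-1.7500 - (-3)·-1.0208 - (4)·0.4924) / (12) = -1.1277
  y = (-12 - (-2)·-1.1277 - (1)·-1.0208 - (3)·0.4924) / (8) = -1.8390
  z = (-9 - (2)·-1.1277 - (-3)·-1.8390 - (-4)·0.4924) / (12) = -0.8577
  w = (2 - (4)·-1.1277 - (2)·-1.8390 - (-4)·-0.8577) / (11) = 0.6144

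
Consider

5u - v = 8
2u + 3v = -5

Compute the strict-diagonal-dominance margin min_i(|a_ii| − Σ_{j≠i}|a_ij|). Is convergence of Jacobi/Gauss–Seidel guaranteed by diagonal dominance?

1

row 1: |5| − (1) = 4
row 2: |3| − (2) = 1
minimum over rows = 1 → strictly diagonally dominant (convergence guaranteed)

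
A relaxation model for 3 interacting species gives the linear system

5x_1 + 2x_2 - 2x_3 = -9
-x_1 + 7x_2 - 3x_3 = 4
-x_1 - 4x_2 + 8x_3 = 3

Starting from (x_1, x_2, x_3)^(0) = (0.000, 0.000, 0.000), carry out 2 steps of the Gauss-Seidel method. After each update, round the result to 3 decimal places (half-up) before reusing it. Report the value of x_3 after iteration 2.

0.372

Iteration 1:
  x_1 = (-9 - (2)·0.000 - (-2)·0.000) / (5) = -1.800
  x_2 = (4 - (-1)·-1.800 - (-3)·0.000) / (7) = 0.314
  x_3 = (3 - (-1)·-1.800 - (-4)·0.314) / (8) = 0.307
Iteration 2:
  x_1 = (-9 - (2)·0.314 - (-2)·0.307) / (5) = -1.803
  x_2 = (4 - (-1)·-1.803 - (-3)·0.307) / (7) = 0.445
  x_3 = (3 - (-1)·-1.803 - (-4)·0.445) / (8) = 0.372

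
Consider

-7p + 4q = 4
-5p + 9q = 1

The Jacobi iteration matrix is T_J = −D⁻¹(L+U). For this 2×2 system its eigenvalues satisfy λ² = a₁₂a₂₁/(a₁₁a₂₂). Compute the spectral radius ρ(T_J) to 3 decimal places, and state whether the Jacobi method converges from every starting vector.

a₁₂a₂₁/(a₁₁a₂₂) = (4)·(-5) / ((-7)·(9)) = 0.317460
ρ = √|0.317460| = √0.317460 = 0.563
ρ < 1, so Jacobi converges

0.563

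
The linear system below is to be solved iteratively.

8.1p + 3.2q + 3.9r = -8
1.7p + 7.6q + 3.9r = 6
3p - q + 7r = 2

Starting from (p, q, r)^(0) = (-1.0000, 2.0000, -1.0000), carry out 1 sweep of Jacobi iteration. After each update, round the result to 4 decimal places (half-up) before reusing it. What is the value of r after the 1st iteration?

1.0000

Iteration 1:
  p = (-8 - (3.2)·2.0000 - (3.9)·-1.0000) / (8.1) = -1.2963
  q = (6 - (1.7)·-1.0000 - (3.9)·-1.0000) / (7.6) = 1.5263
  r = (2 - (3)·-1.0000 - (-1)·2.0000) / (7) = 1.0000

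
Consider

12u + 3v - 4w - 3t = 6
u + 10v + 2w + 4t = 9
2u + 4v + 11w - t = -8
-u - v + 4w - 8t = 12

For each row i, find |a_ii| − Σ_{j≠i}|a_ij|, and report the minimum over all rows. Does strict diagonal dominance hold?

row 1: |12| − (3+4+3) = 2
row 2: |10| − (1+2+4) = 3
row 3: |11| − (2+4+1) = 4
row 4: |-8| − (1+1+4) = 2
minimum over rows = 2 → strictly diagonally dominant (convergence guaranteed)

2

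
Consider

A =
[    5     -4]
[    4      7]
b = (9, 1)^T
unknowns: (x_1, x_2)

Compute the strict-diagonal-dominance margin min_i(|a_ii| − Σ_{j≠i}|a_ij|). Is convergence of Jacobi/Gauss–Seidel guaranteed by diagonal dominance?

row 1: |5| − (4) = 1
row 2: |7| − (4) = 3
minimum over rows = 1 → strictly diagonally dominant (convergence guaranteed)

1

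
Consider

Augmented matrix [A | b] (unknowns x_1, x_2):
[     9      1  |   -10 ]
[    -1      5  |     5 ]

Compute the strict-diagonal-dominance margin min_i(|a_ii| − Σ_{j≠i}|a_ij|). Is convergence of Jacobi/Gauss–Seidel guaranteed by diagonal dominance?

4

row 1: |9| − (1) = 8
row 2: |5| − (1) = 4
minimum over rows = 4 → strictly diagonally dominant (convergence guaranteed)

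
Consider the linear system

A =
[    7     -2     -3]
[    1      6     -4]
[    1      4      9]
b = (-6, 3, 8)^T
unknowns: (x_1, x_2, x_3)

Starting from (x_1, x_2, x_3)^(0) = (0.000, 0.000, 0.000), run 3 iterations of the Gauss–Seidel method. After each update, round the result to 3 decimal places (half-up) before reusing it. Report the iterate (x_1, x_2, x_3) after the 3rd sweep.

(-0.360, 0.876, 0.540)

Iteration 1:
  x_1 = (-6 - (-2)·0.000 - (-3)·0.000) / (7) = -0.857
  x_2 = (3 - (1)·-0.857 - (-4)·0.000) / (6) = 0.643
  x_3 = (8 - (1)·-0.857 - (4)·0.643) / (9) = 0.698
Iteration 2:
  x_1 = (-6 - (-2)·0.643 - (-3)·0.698) / (7) = -0.374
  x_2 = (3 - (1)·-0.374 - (-4)·0.698) / (6) = 1.028
  x_3 = (8 - (1)·-0.374 - (4)·1.028) / (9) = 0.474
Iteration 3:
  x_1 = (-6 - (-2)·1.028 - (-3)·0.474) / (7) = -0.360
  x_2 = (3 - (1)·-0.360 - (-4)·0.474) / (6) = 0.876
  x_3 = (8 - (1)·-0.360 - (4)·0.876) / (9) = 0.540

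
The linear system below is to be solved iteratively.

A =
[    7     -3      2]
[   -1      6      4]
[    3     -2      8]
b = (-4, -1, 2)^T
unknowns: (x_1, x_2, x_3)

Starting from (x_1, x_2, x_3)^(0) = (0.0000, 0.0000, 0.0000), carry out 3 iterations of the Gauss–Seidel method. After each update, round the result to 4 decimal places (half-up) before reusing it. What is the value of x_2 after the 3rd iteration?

Iteration 1:
  x_1 = (-4 - (-3)·0.0000 - (2)·0.0000) / (7) = -0.5714
  x_2 = (-1 - (-1)·-0.5714 - (4)·0.0000) / (6) = -0.2619
  x_3 = (2 - (3)·-0.5714 - (-2)·-0.2619) / (8) = 0.3988
Iteration 2:
  x_1 = (-4 - (-3)·-0.2619 - (2)·0.3988) / (7) = -0.7976
  x_2 = (-1 - (-1)·-0.7976 - (4)·0.3988) / (6) = -0.5655
  x_3 = (2 - (3)·-0.7976 - (-2)·-0.5655) / (8) = 0.4077
Iteration 3:
  x_1 = (-4 - (-3)·-0.5655 - (2)·0.4077) / (7) = -0.9303
  x_2 = (-1 - (-1)·-0.9303 - (4)·0.4077) / (6) = -0.5935
  x_3 = (2 - (3)·-0.9303 - (-2)·-0.5935) / (8) = 0.4505

-0.5935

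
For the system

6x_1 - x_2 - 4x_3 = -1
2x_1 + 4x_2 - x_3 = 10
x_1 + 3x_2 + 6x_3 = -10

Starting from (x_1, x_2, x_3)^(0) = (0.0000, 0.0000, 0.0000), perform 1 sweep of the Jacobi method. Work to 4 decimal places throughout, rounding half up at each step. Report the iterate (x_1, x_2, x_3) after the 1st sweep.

Iteration 1:
  x_1 = (-1 - (-1)·0.0000 - (-4)·0.0000) / (6) = -0.1667
  x_2 = (10 - (2)·0.0000 - (-1)·0.0000) / (4) = 2.5000
  x_3 = (-10 - (1)·0.0000 - (3)·0.0000) / (6) = -1.6667

(-0.1667, 2.5000, -1.6667)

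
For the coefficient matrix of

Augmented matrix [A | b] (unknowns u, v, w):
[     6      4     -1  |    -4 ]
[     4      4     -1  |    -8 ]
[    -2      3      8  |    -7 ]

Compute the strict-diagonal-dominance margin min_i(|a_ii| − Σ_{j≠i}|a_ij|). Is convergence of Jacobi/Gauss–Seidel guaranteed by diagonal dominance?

-1

row 1: |6| − (4+1) = 1
row 2: |4| − (4+1) = -1
row 3: |8| − (2+3) = 3
minimum over rows = -1 → not strictly diagonally dominant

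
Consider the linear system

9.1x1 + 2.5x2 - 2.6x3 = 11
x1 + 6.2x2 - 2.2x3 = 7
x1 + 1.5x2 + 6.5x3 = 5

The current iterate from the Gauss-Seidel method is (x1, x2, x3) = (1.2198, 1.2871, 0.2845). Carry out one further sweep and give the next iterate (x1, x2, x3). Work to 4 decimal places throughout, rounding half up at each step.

(0.9365, 1.0789, 0.3762)

One sweep:
  x1 = (11 - (2.5)·1.2871 - (-2.6)·0.2845) / (9.1) = 0.9365
  x2 = (7 - (1)·0.9365 - (-2.2)·0.2845) / (6.2) = 1.0789
  x3 = (5 - (1)·0.9365 - (1.5)·1.0789) / (6.5) = 0.3762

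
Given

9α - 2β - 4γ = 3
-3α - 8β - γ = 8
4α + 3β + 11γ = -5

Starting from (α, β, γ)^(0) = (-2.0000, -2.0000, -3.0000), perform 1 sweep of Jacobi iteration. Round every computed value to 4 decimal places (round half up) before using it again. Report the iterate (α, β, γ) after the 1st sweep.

Iteration 1:
  α = (3 - (-2)·-2.0000 - (-4)·-3.0000) / (9) = -1.4444
  β = (8 - (-3)·-2.0000 - (-1)·-3.0000) / (-8) = 0.1250
  γ = (-5 - (4)·-2.0000 - (3)·-2.0000) / (11) = 0.8182

(-1.4444, 0.1250, 0.8182)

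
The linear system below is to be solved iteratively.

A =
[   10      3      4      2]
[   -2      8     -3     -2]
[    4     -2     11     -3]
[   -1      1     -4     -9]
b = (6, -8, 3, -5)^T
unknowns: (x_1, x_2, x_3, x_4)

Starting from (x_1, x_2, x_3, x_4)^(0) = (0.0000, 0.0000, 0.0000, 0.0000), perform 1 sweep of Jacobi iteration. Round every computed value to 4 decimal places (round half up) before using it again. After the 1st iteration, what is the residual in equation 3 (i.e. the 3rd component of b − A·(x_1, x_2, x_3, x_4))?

-2.7329

Iteration 1:
  x_1 = (6 - (3)·0.0000 - (4)·0.0000 - (2)·0.0000) / (10) = 0.6000
  x_2 = (-8 - (-2)·0.0000 - (-3)·0.0000 - (-2)·0.0000) / (8) = -1.0000
  x_3 = (3 - (4)·0.0000 - (-2)·0.0000 - (-3)·0.0000) / (11) = 0.2727
  x_4 = (-5 - (-1)·0.0000 - (1)·0.0000 - (-4)·0.0000) / (-9) = 0.5556
Residual b − A·x = (0.7980, 3.1293, -2.7329, 2.6912)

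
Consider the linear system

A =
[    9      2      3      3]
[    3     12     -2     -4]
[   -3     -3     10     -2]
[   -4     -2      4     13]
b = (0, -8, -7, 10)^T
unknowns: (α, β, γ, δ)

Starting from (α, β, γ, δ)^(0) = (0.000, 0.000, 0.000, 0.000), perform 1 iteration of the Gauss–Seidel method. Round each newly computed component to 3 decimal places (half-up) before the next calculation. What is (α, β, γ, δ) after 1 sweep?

Iteration 1:
  α = (0 - (2)·0.000 - (3)·0.000 - (3)·0.000) / (9) = 0.000
  β = (-8 - (3)·0.000 - (-2)·0.000 - (-4)·0.000) / (12) = -0.667
  γ = (-7 - (-3)·0.000 - (-3)·-0.667 - (-2)·0.000) / (10) = -0.900
  δ = (10 - (-4)·0.000 - (-2)·-0.667 - (4)·-0.900) / (13) = 0.944

(0.000, -0.667, -0.900, 0.944)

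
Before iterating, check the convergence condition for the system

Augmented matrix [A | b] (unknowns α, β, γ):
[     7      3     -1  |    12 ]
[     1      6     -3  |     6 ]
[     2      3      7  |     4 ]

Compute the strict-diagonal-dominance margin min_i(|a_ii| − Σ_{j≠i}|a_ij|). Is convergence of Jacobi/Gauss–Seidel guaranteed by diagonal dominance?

2

row 1: |7| − (3+1) = 3
row 2: |6| − (1+3) = 2
row 3: |7| − (2+3) = 2
minimum over rows = 2 → strictly diagonally dominant (convergence guaranteed)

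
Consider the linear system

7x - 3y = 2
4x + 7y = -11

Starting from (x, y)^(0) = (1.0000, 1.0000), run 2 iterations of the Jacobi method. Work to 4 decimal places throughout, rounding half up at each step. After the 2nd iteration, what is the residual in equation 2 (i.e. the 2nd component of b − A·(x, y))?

Iteration 1:
  x = (2 - (-3)·1.0000) / (7) = 0.7143
  y = (-11 - (4)·1.0000) / (7) = -2.1429
Iteration 2:
  x = (2 - (-3)·-2.1429) / (7) = -0.6327
  y = (-11 - (4)·0.7143) / (7) = -1.9796
Residual b − A·x = (0.4901, 5.3880)

5.3880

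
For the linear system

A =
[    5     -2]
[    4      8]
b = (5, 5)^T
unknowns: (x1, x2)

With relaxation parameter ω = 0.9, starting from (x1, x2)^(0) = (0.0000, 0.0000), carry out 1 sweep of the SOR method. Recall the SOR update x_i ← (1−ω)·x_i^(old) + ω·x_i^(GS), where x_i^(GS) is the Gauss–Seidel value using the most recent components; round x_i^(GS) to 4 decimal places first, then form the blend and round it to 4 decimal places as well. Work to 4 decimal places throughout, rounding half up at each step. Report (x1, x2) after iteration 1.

(0.9000, 0.1575)

Iteration 1:
  x1: GS value = (5 - (-2)·0.0000) / (5) = 1.0000;  x1 ← (1−ω)·0.0000 + ω·1.0000 = 0.9000
  x2: GS value = (5 - (4)·0.9000) / (8) = 0.1750;  x2 ← (1−ω)·0.0000 + ω·0.1750 = 0.1575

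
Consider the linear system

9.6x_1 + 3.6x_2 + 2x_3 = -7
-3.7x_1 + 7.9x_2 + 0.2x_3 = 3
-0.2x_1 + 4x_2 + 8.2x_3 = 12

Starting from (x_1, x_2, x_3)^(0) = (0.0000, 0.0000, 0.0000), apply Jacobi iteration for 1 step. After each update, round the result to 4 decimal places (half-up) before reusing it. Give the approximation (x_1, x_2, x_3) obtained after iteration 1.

Iteration 1:
  x_1 = (-7 - (3.6)·0.0000 - (2)·0.0000) / (9.6) = -0.7292
  x_2 = (3 - (-3.7)·0.0000 - (0.2)·0.0000) / (7.9) = 0.3797
  x_3 = (12 - (-0.2)·0.0000 - (4)·0.0000) / (8.2) = 1.4634

(-0.7292, 0.3797, 1.4634)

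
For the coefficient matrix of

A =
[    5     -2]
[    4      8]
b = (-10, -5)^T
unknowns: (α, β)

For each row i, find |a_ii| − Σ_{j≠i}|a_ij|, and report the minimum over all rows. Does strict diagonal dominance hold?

row 1: |5| − (2) = 3
row 2: |8| − (4) = 4
minimum over rows = 3 → strictly diagonally dominant (convergence guaranteed)

3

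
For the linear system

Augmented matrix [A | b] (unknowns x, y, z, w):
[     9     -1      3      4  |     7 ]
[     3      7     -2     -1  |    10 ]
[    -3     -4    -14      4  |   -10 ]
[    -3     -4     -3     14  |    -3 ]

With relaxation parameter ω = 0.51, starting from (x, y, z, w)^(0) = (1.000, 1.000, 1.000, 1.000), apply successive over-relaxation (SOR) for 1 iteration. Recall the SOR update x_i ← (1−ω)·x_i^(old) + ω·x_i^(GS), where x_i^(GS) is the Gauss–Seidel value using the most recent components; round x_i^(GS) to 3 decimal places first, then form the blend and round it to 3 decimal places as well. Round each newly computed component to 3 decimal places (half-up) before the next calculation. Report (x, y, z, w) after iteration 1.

Iteration 1:
  x: GS value = (7 - (-1)·1.000 - (3)·1.000 - (4)·1.000) / (9) = 0.111;  x ← (1−ω)·1.000 + ω·0.111 = 0.547
  y: GS value = (10 - (3)·0.547 - (-2)·1.000 - (-1)·1.000) / (7) = 1.623;  y ← (1−ω)·1.000 + ω·1.623 = 1.318
  z: GS value = (-10 - (-3)·0.547 - (-4)·1.318 - (4)·1.000) / (-14) = 0.506;  z ← (1−ω)·1.000 + ω·0.506 = 0.748
  w: GS value = (-3 - (-3)·0.547 - (-4)·1.318 - (-3)·0.748) / (14) = 0.440;  w ← (1−ω)·1.000 + ω·0.440 = 0.714

(0.547, 1.318, 0.748, 0.714)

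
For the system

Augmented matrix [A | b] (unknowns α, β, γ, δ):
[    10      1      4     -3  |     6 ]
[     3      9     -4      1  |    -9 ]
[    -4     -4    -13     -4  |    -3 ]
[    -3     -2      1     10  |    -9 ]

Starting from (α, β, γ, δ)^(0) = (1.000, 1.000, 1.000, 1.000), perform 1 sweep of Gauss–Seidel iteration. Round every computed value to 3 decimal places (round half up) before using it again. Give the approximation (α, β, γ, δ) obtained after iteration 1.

Iteration 1:
  α = (6 - (1)·1.000 - (4)·1.000 - (-3)·1.000) / (10) = 0.400
  β = (-9 - (3)·0.400 - (-4)·1.000 - (1)·1.000) / (9) = -0.800
  γ = (-3 - (-4)·0.400 - (-4)·-0.800 - (-4)·1.000) / (-13) = 0.046
  δ = (-9 - (-3)·0.400 - (-2)·-0.800 - (1)·0.046) / (10) = -0.945

(0.400, -0.800, 0.046, -0.945)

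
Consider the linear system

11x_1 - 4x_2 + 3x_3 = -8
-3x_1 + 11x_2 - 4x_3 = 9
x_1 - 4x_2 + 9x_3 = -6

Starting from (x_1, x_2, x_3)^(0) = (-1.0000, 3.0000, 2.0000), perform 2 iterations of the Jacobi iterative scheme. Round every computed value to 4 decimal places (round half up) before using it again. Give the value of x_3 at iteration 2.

-0.0808

Iteration 1:
  x_1 = (-8 - (-4)·3.0000 - (3)·2.0000) / (11) = -0.1818
  x_2 = (9 - (-3)·-1.0000 - (-4)·2.0000) / (11) = 1.2727
  x_3 = (-6 - (1)·-1.0000 - (-4)·3.0000) / (9) = 0.7778
Iteration 2:
  x_1 = (-8 - (-4)·1.2727 - (3)·0.7778) / (11) = -0.4766
  x_2 = (9 - (-3)·-0.1818 - (-4)·0.7778) / (11) = 1.0514
  x_3 = (-6 - (1)·-0.1818 - (-4)·1.2727) / (9) = -0.0808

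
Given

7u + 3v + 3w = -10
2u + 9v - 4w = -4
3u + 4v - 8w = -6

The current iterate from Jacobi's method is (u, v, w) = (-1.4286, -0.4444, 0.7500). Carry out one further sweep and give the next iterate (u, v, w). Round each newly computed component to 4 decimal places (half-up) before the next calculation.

(-1.5595, 0.2064, -0.0079)

One sweep:
  u = (-10 - (3)·-0.4444 - (3)·0.7500) / (7) = -1.5595
  v = (-4 - (2)·-1.4286 - (-4)·0.7500) / (9) = 0.2064
  w = (-6 - (3)·-1.4286 - (4)·-0.4444) / (-8) = -0.0079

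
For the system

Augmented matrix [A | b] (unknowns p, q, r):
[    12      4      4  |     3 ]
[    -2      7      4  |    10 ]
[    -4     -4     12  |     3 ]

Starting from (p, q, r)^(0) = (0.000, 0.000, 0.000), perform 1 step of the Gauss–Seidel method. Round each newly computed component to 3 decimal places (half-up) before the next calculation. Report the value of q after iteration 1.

Iteration 1:
  p = (3 - (4)·0.000 - (4)·0.000) / (12) = 0.250
  q = (10 - (-2)·0.250 - (4)·0.000) / (7) = 1.500
  r = (3 - (-4)·0.250 - (-4)·1.500) / (12) = 0.833

1.500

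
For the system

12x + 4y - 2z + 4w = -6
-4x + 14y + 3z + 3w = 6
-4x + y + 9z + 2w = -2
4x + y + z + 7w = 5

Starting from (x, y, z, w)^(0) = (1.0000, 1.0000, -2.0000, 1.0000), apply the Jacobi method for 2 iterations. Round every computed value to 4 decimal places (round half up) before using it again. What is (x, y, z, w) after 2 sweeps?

Iteration 1:
  x = (-6 - (4)·1.0000 - (-2)·-2.0000 - (4)·1.0000) / (12) = -1.5000
  y = (6 - (-4)·1.0000 - (3)·-2.0000 - (3)·1.0000) / (14) = 0.9286
  z = (-2 - (-4)·1.0000 - (1)·1.0000 - (2)·1.0000) / (9) = -0.1111
  w = (5 - (4)·1.0000 - (1)·1.0000 - (1)·-2.0000) / (7) = 0.2857
Iteration 2:
  x = (-6 - (4)·0.9286 - (-2)·-0.1111 - (4)·0.2857) / (12) = -0.9233
  y = (6 - (-4)·-1.5000 - (3)·-0.1111 - (3)·0.2857) / (14) = -0.0374
  z = (-2 - (-4)·-1.5000 - (1)·0.9286 - (2)·0.2857) / (9) = -1.0556
  w = (5 - (4)·-1.5000 - (1)·0.9286 - (1)·-0.1111) / (7) = 1.4546

(-0.9233, -0.0374, -1.0556, 1.4546)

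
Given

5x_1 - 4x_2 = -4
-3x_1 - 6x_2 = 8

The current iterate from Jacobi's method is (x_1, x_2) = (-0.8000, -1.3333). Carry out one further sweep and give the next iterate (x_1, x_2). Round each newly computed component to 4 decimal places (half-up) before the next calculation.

(-1.8666, -0.9333)

One sweep:
  x_1 = (-4 - (-4)·-1.3333) / (5) = -1.8666
  x_2 = (8 - (-3)·-0.8000) / (-6) = -0.9333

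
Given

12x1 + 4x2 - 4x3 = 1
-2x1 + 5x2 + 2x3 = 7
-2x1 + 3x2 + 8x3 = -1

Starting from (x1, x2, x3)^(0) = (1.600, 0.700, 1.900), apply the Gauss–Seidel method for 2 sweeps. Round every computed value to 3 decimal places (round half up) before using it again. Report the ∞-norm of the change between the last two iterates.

Iteration 1:
  x1 = (1 - (4)·0.700 - (-4)·1.900) / (12) = 0.483
  x2 = (7 - (-2)·0.483 - (2)·1.900) / (5) = 0.833
  x3 = (-1 - (-2)·0.483 - (3)·0.833) / (8) = -0.317
Iteration 2:
  x1 = (1 - (4)·0.833 - (-4)·-0.317) / (12) = -0.300
  x2 = (7 - (-2)·-0.300 - (2)·-0.317) / (5) = 1.407
  x3 = (-1 - (-2)·-0.300 - (3)·1.407) / (8) = -0.728
Change: (-0.783, 0.574, -0.411) → max |·| = 0.783

0.783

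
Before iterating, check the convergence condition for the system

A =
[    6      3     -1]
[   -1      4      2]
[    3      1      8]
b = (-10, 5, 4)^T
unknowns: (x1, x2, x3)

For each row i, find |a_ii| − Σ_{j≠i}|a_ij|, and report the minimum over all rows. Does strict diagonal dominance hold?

row 1: |6| − (3+1) = 2
row 2: |4| − (1+2) = 1
row 3: |8| − (3+1) = 4
minimum over rows = 1 → strictly diagonally dominant (convergence guaranteed)

1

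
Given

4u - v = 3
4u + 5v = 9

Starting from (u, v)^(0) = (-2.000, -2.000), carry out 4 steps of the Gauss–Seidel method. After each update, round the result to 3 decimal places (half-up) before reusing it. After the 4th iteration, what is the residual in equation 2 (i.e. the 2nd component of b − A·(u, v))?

Iteration 1:
  u = (3 - (-1)·-2.000) / (4) = 0.250
  v = (9 - (4)·0.250) / (5) = 1.600
Iteration 2:
  u = (3 - (-1)·1.600) / (4) = 1.150
  v = (9 - (4)·1.150) / (5) = 0.880
Iteration 3:
  u = (3 - (-1)·0.880) / (4) = 0.970
  v = (9 - (4)·0.970) / (5) = 1.024
Iteration 4:
  u = (3 - (-1)·1.024) / (4) = 1.006
  v = (9 - (4)·1.006) / (5) = 0.995
Residual b − A·x = (-0.029, 0.001)

0.001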